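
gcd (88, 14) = 2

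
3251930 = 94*34595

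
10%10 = 0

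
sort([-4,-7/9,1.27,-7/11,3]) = [-4,-7/9,-7/11,1.27,3]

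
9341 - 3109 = 6232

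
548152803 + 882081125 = 1430233928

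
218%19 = 9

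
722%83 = 58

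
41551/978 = 42 + 475/978 ≈ 42.49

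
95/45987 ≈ 0.00207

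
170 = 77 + 93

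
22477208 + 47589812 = 70067020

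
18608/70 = 265 + 29/35 ≈ 265.83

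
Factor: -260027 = -1*67^1*3881^1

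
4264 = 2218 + 2046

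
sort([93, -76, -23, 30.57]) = [-76, -23, 30.57, 93]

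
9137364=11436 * 799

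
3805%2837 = 968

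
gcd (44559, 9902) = 4951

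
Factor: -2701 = -1 * 37^1 * 73^1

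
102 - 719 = -617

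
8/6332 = 2/1583 ≈ 0.00126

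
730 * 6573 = 4798290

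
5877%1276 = 773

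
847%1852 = 847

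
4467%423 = 237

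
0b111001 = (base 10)57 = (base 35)1m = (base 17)36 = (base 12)49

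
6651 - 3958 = 2693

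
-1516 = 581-2097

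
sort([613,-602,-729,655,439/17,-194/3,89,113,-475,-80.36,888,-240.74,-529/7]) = [-729,-602,-475,-240.74,-80.36,-529/7,-194/3,439/17,89,113,613,655,888]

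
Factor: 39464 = 2^3 * 4933^1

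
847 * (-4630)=-3921610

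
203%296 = 203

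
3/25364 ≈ 0.000118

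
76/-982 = -38/491 ≈ -0.0774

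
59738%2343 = 1163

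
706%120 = 106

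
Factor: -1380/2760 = -1 * 2^(-1) = -1/2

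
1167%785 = 382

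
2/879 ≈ 0.00228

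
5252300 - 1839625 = 3412675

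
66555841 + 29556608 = 96112449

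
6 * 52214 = 313284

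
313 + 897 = 1210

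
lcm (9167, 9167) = 9167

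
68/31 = 2 + 6/31 ≈ 2.19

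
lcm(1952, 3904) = 3904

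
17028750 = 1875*9082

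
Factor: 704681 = 704681^1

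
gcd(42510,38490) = 30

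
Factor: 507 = 3^1 * 13^2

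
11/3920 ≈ 0.00281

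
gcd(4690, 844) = 2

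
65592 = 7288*9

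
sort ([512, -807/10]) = [-807/10, 512]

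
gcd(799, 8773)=1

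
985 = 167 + 818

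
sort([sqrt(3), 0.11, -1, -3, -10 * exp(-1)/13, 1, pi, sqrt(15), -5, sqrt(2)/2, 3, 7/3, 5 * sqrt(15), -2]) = [-5, -3, -2, -1, -10 * exp(-1)/13, 0.11, sqrt(2)/2, 1, sqrt(3), 7/3, 3, pi, sqrt(15), 5 * sqrt(15)]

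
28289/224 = 126 + 65/224 ≈ 126.29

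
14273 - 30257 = -15984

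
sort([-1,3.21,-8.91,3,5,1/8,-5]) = [-8.91,-5,-1,1/8,3,3.21,5]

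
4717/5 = 943 + 2/5 = 943.40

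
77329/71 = 1089 + 10/71 ≈ 1089.14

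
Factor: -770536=-1*2^3*13^1*31^1*239^1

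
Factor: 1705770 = 2^1*3^2*5^1*11^1*1723^1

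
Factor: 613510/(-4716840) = -1 * 2^(-2) * 3^(-1) * 19^1 * 23^(-1) * 1709^(-1) * 3229^1 = -61351/471684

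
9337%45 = 22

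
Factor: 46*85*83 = 2^1*5^1*17^1*23^1*83^1 = 324530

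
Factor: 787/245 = 5^(-1) * 7^(-2) * 787^1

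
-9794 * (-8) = 78352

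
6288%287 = 261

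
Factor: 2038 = 2^1*1019^1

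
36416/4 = 9104 = 9104.00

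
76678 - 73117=3561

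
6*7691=46146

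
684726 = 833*822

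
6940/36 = 192 + 7/9 ≈ 192.78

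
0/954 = 0 = 0.00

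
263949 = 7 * 37707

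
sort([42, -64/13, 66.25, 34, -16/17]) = [-64/13, -16/17, 34, 42, 66.25]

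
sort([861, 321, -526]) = [-526, 321, 861]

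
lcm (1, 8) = 8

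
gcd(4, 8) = 4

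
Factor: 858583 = 11^1 * 89^1 * 877^1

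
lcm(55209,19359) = 1490643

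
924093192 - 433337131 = 490756061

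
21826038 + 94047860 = 115873898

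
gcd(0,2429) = 2429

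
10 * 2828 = 28280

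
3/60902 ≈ 0.0000493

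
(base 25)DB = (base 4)11100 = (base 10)336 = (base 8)520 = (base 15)176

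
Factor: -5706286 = -1*2^1*773^1*3691^1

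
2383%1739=644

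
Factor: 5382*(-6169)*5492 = -1*2^3*3^2*13^1*23^1*31^1*199^1*1373^1 = -182342956536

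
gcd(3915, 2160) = 135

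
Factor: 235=5^1 * 47^1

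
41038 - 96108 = -55070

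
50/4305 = 10/861 ≈ 0.0116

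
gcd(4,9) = 1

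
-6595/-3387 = 1 + 3208/3387≈1.95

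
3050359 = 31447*97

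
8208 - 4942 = 3266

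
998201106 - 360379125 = 637821981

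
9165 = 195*47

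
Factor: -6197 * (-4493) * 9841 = 13^1 * 757^1 * 4493^1 * 6197^1 = 274004153761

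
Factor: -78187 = -1*41^1*1907^1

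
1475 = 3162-1687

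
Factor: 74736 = 2^4*3^3*173^1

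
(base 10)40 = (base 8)50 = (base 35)15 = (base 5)130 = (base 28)1c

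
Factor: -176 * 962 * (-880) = 2^9 * 5^1 * 11^2 * 13^1 * 37^1 = 148994560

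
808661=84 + 808577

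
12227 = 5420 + 6807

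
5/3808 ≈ 0.00131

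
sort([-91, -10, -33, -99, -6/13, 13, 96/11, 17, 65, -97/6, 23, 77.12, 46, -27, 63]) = [-99, -91, -33, -27, -97/6, -10, -6/13, 96/11, 13, 17, 23, 46, 63, 65, 77.12]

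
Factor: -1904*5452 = -1*2^6*7^1*17^1*29^1*47^1 = -10380608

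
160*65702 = 10512320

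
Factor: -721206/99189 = -1*2^1*107^(-1)*389^1 = -778/107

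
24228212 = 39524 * 613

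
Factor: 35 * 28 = 2^2 * 5^1 * 7^2 = 980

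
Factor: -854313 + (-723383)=-1*2^5*47^1*1049^1=-1577696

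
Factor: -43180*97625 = -1*2^2*5^4*11^1*17^1*71^1*127^1 = -4215447500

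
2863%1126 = 611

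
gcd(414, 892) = 2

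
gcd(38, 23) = 1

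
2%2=0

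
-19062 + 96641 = 77579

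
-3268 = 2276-5544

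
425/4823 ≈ 0.0881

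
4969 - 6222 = -1253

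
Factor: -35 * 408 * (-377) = 2^3 * 3^1 * 5^1 * 7^1 * 13^1 * 17^1 * 29^1 = 5383560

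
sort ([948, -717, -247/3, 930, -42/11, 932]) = [-717, -247/3, -42/11, 930, 932, 948]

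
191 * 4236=809076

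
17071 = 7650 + 9421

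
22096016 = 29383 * 752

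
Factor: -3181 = -1*3181^1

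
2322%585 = 567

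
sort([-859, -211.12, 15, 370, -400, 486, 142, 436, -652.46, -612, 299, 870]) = [-859, -652.46, -612, -400, -211.12, 15, 142, 299, 370, 436, 486, 870]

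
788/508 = 197/127 ≈ 1.55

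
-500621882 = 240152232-740774114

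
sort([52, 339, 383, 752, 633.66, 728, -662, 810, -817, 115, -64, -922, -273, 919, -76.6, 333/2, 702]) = [-922, -817, -662, -273, -76.6, -64, 52, 115, 333/2, 339, 383, 633.66, 702, 728, 752, 810, 919]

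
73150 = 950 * 77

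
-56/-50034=28/25017≈0.00112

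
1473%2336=1473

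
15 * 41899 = 628485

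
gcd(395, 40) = 5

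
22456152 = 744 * 30183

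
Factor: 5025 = 3^1*5^2*67^1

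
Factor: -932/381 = -1*2^2*3^(-1)*127^(-1)*233^1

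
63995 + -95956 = -31961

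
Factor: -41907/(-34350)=2^(-1)*5^(-2)*61^1=61/50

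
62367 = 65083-2716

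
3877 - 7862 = -3985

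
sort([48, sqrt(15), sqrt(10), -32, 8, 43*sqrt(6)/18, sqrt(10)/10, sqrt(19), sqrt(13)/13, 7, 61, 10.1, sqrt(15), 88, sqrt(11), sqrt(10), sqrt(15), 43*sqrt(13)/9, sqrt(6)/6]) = [-32, sqrt(13)/13, sqrt(10)/10, sqrt(6)/6, sqrt(10), sqrt(10), sqrt(11), sqrt(15), sqrt(15), sqrt(15), sqrt(19), 43*sqrt(6)/18, 7, 8, 10.1, 43*sqrt(13)/9, 48, 61, 88]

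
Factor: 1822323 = 3^1*127^1*4783^1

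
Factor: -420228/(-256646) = 2^1*3^4*13^(-1)*1297^1*9871^(-1) = 210114/128323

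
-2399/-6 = 399 + 5/6 ≈ 399.83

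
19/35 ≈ 0.543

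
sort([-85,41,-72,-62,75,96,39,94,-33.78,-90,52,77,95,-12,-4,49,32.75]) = [-90,-85,-72,-62,-33.78,-12,-4,32.75,39,41,49,52,75,77,94,95,96]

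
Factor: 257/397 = 257^1 * 397^(-1)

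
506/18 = 28 + 1/9 ≈ 28.11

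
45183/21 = 15061/7 ≈ 2151.57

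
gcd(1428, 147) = 21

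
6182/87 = 71+5/87≈71.06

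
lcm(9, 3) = 9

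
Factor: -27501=-1 * 3^1 * 89^1 * 103^1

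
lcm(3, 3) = 3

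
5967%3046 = 2921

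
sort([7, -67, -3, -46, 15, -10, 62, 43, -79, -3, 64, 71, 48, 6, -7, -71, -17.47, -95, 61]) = [-95, -79, -71, -67, -46, -17.47, -10, -7, -3, -3, 6, 7, 15, 43, 48, 61, 62, 64, 71]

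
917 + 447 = 1364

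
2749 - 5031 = -2282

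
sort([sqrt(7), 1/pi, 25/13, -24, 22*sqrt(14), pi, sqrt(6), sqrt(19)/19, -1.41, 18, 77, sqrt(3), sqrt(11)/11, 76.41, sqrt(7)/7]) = [-24, -1.41, sqrt(19)/19, sqrt(11)/11, 1/pi, sqrt(7)/7, sqrt(3), 25/13, sqrt(6), sqrt(7), pi, 18, 76.41, 77, 22*sqrt(14)]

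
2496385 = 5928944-3432559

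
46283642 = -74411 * (-622)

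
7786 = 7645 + 141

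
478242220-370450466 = 107791754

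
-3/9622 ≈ -0.000312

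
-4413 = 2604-7017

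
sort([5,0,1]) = [0,1,5]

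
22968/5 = 4593+3/5 = 4593.60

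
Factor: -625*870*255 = -1*2^1*3^2*5^6*17^1*29^1 = -138656250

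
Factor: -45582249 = -1 * 3^1 * 15194083^1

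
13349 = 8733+4616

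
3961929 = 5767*687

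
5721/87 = 65 + 22/29 ≈ 65.76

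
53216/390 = 136 + 88/195 ≈ 136.45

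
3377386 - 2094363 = 1283023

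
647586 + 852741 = 1500327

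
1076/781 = 1+295/781 ≈ 1.38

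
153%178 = 153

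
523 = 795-272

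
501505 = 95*5279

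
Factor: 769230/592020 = 2^(-1)*3^1*7^1*13^(-1)*23^(-1)*37^1 = 777/598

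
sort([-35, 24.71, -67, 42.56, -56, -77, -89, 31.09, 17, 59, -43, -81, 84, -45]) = [-89, -81, -77, -67, -56, -45, -43, -35, 17, 24.71, 31.09, 42.56, 59, 84]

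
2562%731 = 369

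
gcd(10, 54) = 2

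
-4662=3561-8223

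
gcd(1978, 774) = 86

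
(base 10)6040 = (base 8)13630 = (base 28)7jk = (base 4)1132120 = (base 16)1798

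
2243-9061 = -6818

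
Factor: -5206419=-1*3^2*31^1*18661^1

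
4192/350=11+171/175 ≈ 11.98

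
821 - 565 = 256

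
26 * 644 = 16744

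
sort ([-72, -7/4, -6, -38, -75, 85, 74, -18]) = [-75, -72, -38, -18, -6, -7/4, 74, 85]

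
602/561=1 + 41/561 ≈ 1.07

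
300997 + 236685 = 537682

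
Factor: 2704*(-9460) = -1*2^6*5^1*11^1*13^2*43^1 = -25579840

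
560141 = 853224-293083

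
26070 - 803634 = -777564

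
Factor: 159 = 3^1*53^1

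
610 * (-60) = -36600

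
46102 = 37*1246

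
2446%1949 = 497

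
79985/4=19996 + 1/4=19996.25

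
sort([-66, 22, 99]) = [-66, 22, 99]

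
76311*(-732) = -55859652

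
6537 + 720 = 7257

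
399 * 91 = 36309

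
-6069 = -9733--3664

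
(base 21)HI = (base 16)177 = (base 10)375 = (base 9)456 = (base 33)BC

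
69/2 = 34 + 1/2 = 34.50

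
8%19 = 8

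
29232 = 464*63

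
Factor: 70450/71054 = 5^2 * 1409^1 * 35527^(-1) = 35225/35527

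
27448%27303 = 145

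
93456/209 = 8496/19 ≈ 447.16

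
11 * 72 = 792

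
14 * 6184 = 86576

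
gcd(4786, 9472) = 2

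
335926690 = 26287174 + 309639516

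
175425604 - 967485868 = -792060264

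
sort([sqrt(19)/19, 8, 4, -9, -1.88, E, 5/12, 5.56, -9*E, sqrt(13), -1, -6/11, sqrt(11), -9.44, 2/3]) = [-9*E, -9.44, -9, -1.88, -1, -6/11, sqrt(19)/19, 5/12, 2/3, E, sqrt(11), sqrt(13), 4, 5.56, 8]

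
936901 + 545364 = 1482265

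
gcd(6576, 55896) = 3288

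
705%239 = 227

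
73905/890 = 14781/178 ≈ 83.04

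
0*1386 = 0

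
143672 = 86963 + 56709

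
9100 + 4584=13684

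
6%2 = 0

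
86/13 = 6 + 8/13 ≈ 6.62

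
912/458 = 456/229 ≈ 1.99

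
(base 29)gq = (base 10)490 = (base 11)406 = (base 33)es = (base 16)1ea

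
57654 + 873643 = 931297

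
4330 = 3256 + 1074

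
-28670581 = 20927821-49598402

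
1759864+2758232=4518096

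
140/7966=10/569 ≈ 0.0176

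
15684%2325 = 1734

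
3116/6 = 1558/3 ≈ 519.33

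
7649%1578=1337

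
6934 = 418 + 6516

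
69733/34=2050 + 33/34 ≈ 2050.97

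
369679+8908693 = 9278372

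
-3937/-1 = 3937 = 3937.00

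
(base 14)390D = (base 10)10009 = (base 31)ACR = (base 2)10011100011001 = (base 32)9OP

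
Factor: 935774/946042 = 7^1*66841^1*473021^(-1) = 467887/473021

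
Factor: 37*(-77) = -1*7^1*11^1*37^1 = -2849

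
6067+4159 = 10226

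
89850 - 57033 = 32817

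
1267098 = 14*90507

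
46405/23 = 2017 + 14/23 ≈ 2017.61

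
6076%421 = 182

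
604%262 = 80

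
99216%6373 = 3621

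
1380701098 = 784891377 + 595809721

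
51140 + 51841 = 102981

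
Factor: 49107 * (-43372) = -1 * 2^2 * 3^1 * 7^1 * 1549^1 * 16369^1 = -2129868804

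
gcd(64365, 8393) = 7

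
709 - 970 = -261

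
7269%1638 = 717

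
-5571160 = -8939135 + 3367975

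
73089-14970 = 58119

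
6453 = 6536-83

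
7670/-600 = -12 - 47/60 ≈ -12.78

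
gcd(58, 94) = 2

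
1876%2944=1876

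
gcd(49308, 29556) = 12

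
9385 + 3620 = 13005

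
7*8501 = 59507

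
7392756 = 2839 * 2604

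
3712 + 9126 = 12838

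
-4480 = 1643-6123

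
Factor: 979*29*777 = 3^1*7^1*11^1*29^1*37^1*89^1 = 22059807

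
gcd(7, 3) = 1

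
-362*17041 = -6168842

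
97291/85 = 1144+3/5 = 1144.60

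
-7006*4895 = -34294370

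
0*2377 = 0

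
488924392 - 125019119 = 363905273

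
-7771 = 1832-9603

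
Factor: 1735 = 5^1 * 347^1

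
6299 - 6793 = -494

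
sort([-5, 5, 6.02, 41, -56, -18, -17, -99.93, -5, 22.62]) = [-99.93, -56, -18, -17, -5, -5, 5, 6.02, 22.62, 41]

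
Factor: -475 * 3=-1 * 3^1 * 5^2 * 19^1=-1425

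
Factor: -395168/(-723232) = 53^1*97^(-1) = 53/97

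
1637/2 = 818 + 1/2 = 818.50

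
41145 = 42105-960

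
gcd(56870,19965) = 605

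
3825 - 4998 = -1173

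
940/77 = 12 + 16/77 ≈ 12.21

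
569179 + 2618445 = 3187624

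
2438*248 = 604624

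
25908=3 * 8636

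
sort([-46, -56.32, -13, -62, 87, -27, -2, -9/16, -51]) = [-62, -56.32, -51, -46, -27, -13, -2, -9/16, 87]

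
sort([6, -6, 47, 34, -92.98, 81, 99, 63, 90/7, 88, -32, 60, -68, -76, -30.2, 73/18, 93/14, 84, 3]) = [-92.98, -76, -68, -32, -30.2, -6, 3, 73/18, 6, 93/14, 90/7, 34, 47, 60, 63, 81, 84, 88, 99]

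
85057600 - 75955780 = 9101820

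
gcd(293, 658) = 1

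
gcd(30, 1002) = 6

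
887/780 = 1 + 107/780 ≈ 1.14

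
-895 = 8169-9064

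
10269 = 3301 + 6968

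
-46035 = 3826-49861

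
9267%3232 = 2803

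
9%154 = 9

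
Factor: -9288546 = -1 * 2^1 * 3^1 * 577^1 * 2683^1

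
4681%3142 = 1539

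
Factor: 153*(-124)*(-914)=2^3*3^2*17^1*31^1*457^1=17340408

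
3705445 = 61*60745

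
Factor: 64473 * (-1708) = -1 * 2^2 * 3^1 * 7^1 * 61^1 * 21491^1 = -110119884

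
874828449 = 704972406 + 169856043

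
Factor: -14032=-1*2^4*877^1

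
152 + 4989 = 5141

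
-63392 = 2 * (-31696)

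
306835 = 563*545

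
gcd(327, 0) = 327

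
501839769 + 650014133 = 1151853902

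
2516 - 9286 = -6770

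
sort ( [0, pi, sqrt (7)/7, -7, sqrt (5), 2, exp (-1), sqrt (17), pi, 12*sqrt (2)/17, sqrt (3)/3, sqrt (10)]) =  [-7, 0, exp (-1), sqrt (7)/7, sqrt (3)/3, 12*sqrt (2)/17, 2, sqrt (5), pi, pi, sqrt (10), sqrt (17)]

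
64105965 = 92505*693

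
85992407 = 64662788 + 21329619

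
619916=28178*22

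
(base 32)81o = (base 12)4934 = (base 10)8248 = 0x2038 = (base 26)c56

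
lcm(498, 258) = 21414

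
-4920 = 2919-7839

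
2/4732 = 1/2366 ≈ 0.000423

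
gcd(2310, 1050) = 210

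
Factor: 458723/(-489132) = -1*2^(-2)*3^(-3)*7^(-1)*709^1 = -709/756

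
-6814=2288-9102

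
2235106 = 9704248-7469142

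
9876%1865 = 551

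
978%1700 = 978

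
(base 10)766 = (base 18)26a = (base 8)1376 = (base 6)3314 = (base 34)mi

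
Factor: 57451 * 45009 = 3^3 * 73^1 * 787^1 * 1667^1 = 2585812059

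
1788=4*447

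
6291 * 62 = 390042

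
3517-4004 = -487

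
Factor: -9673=-1*17^1*569^1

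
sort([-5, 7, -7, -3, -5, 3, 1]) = [-7, -5, -5, -3, 1, 3, 7]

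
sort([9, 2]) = [2, 9]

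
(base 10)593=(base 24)10h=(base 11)49a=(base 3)210222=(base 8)1121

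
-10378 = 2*(-5189)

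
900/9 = 100 = 100.00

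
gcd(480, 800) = 160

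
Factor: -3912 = -1*2^3*3^1*163^1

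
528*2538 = 1340064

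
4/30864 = 1/7716 ≈ 0.000130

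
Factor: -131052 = -1*2^2*3^1*67^1*163^1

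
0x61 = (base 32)31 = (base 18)57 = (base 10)97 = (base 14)6d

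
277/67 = 4+9/67 ≈ 4.13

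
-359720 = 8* (-44965)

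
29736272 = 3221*9232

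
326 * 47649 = 15533574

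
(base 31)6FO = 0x186F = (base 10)6255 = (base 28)7RB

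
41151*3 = 123453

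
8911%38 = 19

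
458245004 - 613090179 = -154845175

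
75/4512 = 25/1504 ≈ 0.0166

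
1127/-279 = -4 - 11/279 ≈ -4.04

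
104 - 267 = -163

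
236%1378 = 236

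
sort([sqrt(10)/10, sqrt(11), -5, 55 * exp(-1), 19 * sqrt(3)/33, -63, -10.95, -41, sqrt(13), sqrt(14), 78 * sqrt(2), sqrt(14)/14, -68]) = [-68, -63, -41, -10.95, -5, sqrt(14)/14, sqrt(10)/10, 19 * sqrt(3)/33, sqrt(11), sqrt(13), sqrt(14), 55 * exp(-1), 78 * sqrt(2)]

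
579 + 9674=10253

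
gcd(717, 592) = 1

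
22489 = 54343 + -31854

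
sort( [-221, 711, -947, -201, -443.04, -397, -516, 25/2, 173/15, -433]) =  [-947, -516, -443.04, -433, -397, -221, -201, 173/15, 25/2, 711]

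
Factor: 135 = 3^3 * 5^1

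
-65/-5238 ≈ 0.0124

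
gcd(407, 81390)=1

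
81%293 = 81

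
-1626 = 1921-3547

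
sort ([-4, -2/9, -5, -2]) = [-5, -4, -2, -2/9]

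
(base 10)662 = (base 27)oe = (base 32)km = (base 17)24g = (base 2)1010010110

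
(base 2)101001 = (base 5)131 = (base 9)45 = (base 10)41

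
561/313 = 1 + 248/313≈1.79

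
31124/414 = 75 + 37/207 ≈ 75.18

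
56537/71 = 796+21/71 ≈ 796.30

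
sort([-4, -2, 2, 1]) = [-4, -2, 1, 2]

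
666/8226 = 37/457 ≈ 0.0810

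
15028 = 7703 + 7325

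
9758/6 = 4879/3 ≈ 1626.33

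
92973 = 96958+-3985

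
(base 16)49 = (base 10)73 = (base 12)61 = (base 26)2l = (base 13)58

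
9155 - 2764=6391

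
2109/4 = 527 + 1/4 = 527.25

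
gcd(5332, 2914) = 62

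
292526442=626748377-334221935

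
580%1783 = 580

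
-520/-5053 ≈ 0.103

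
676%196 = 88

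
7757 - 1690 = 6067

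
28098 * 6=168588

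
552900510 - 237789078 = 315111432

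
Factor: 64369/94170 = 2^(-1)*3^(-1)*5^(-1)*43^(-1)*59^1*73^(-1)*1091^1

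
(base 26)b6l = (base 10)7613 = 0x1dbd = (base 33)6wn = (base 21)h5b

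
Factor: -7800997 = -1 * 7800997^1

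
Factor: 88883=88883^1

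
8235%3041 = 2153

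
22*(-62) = -1364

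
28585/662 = 43 + 119/662 ≈ 43.18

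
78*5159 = 402402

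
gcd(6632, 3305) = 1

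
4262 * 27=115074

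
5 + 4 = 9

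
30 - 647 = -617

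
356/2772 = 89/693≈0.128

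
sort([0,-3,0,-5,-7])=[-7,-5,-3,0,0]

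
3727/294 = 12 + 199/294 ≈ 12.68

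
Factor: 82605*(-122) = -1*2^1*3^1*5^1*61^1*5507^1 = -10077810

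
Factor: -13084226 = -1*2^1*6542113^1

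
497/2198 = 71/314 ≈ 0.226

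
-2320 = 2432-4752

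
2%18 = 2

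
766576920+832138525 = 1598715445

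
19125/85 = 225 = 225.00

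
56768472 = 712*79731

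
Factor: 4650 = 2^1*3^1*5^2*31^1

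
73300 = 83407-10107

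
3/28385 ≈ 0.000106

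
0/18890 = 0 = 0.00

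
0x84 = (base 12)b0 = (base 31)48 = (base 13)a2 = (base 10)132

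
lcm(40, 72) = 360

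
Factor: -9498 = -1*2^1*3^1*1583^1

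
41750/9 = 4638 + 8/9 ≈ 4638.89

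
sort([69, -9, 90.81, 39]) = [-9, 39, 69, 90.81]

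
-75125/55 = -1365 - 10/11 ≈ -1365.91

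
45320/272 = 166 + 21/34 ≈ 166.62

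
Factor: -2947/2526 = -1 * 2^(-1) * 3^(-1) * 7^1 = -7/6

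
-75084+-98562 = -173646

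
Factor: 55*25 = 5^3*11^1 = 1375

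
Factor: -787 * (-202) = 2^1 * 101^1 * 787^1 = 158974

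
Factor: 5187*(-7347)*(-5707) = 3^2*7^1*13^2*19^1*31^1*79^1*439^1 = 217487429523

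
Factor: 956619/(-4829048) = -1*2^(-3)*3^2*7^(-2)*97^(-1)*127^(-1)*106291^1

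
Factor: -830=-1 * 2^1 * 5^1 * 83^1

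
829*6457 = 5352853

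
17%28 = 17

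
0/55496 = 0 = 0.00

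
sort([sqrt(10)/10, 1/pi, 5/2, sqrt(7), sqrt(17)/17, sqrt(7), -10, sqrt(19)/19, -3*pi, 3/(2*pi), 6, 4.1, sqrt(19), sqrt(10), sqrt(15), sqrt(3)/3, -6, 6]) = [-10, -3*pi, -6, sqrt(19)/19, sqrt(17)/17, sqrt(10)/10, 1/pi, 3/(2*pi), sqrt(3)/3, 5/2, sqrt(7), sqrt(7), sqrt(10), sqrt(15), 4.1, sqrt(19), 6, 6]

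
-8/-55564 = 2/13891 ≈ 0.000144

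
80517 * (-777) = -62561709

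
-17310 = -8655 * 2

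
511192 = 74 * 6908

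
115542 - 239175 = -123633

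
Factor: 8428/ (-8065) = -1*2^2*5^ (-1)*7^2*43^1*1613^ (-1)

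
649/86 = 7 + 47/86 ≈ 7.55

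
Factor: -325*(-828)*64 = 2^8*3^2*5^2*13^1*23^1 = 17222400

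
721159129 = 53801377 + 667357752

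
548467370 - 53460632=495006738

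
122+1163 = 1285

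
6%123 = 6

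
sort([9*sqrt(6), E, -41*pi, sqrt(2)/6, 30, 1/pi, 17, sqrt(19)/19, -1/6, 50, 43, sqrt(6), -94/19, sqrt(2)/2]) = [-41*pi, -94/19, -1/6, sqrt(19)/19, sqrt(2)/6, 1/pi, sqrt(2)/2, sqrt(6), E, 17, 9*sqrt(6), 30, 43, 50]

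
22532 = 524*43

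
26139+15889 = 42028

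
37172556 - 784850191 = -747677635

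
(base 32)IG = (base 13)367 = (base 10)592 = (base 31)J3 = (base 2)1001010000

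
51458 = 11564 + 39894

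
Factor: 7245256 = 2^3*439^1*2063^1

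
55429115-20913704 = 34515411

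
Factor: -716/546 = -1*2^1*3^(-1)*7^(-1)*13^(-1)*179^1 = -358/273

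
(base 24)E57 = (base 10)8191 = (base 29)9LD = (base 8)17777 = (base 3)102020101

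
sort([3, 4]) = [3, 4]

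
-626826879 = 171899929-798726808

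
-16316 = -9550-6766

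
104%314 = 104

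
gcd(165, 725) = 5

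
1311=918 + 393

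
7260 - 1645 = 5615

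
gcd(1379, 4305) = 7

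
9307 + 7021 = 16328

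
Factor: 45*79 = 3^2*5^1*79^1 = 3555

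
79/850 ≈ 0.0929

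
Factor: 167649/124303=3^1 * 29^1 * 41^1 * 47^1 * 124303^ (-1)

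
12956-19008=-6052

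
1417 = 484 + 933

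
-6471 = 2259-8730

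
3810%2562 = 1248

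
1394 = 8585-7191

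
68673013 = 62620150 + 6052863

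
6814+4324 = 11138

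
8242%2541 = 619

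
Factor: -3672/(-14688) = 2^(-2) = 1/4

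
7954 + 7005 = 14959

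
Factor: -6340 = -1*2^2*5^1*317^1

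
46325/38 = 1219 + 3/38 ≈ 1219.08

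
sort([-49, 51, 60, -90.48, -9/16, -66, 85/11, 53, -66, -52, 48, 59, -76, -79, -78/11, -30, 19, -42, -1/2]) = [-90.48, -79, -76, -66, -66, -52, -49, -42, -30, -78/11, -9/16, -1/2, 85/11, 19, 48, 51, 53, 59, 60]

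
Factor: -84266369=-1*11^1*43^1*67^1*2659^1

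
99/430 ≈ 0.230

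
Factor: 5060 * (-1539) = -1 * 2^2 * 3^4 * 5^1 * 11^1 * 19^1 * 23^1 = -7787340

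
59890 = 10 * 5989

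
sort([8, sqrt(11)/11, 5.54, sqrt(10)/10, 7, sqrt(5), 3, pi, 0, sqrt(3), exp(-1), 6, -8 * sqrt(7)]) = [-8 * sqrt(7), 0, sqrt(11)/11, sqrt(10)/10, exp(-1), sqrt(3), sqrt(5), 3, pi, 5.54, 6, 7, 8]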